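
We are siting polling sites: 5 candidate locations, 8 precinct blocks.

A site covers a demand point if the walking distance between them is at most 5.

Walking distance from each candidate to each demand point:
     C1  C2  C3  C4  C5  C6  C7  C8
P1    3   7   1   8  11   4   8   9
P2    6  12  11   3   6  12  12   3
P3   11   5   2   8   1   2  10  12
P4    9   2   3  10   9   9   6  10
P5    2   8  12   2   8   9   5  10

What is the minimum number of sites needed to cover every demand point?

3

Coverage sets (demand points within 5 of each site):
  P1: {C1, C3, C6}
  P2: {C4, C8}
  P3: {C2, C3, C5, C6}
  P4: {C2, C3}
  P5: {C1, C4, C7}
No 2 sites suffice: every size-2 union leaves at least one demand point uncovered.
But {P2, P3, P5} covers everything, so the minimum is 3.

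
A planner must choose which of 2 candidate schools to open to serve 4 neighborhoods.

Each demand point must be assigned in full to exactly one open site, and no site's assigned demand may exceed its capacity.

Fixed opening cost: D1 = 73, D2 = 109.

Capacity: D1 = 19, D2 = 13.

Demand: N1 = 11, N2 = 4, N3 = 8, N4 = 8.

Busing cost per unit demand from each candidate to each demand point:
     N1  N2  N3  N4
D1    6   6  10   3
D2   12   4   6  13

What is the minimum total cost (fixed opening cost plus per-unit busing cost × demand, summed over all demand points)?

336

Open {D1, D2}; cheapest assignment that respects the capacities:
  D1 (cap 19, load 19): N1, N4 — cost 11×6 + 8×3 = 90
  D2 (cap 13, load 12): N2, N3 — cost 4×4 + 8×6 = 64
  Shipping 154, fixed 182 → total 336.
  Any other capacity-feasible assignment to {D1, D2} ships for at least 154.
Total demand is 31 and no other set of sites has combined capacity ≥ 31, so {D1, D2} is the only feasible choice of open sites. Minimum: 336.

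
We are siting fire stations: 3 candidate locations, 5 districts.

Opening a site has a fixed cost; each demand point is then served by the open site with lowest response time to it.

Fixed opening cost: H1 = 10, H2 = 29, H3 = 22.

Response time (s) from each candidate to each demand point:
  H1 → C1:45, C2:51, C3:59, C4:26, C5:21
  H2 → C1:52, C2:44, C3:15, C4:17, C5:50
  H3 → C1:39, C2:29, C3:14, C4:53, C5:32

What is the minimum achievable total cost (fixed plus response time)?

Open {H1, H3}: assign each demand point to its cheapest open site.
  C1→H3 39, C2→H3 29, C3→H3 14, C4→H1 26, C5→H1 21
  response time 129, fixed 32 → total 161.
Compare {H1, H2}: response time 142 + fixed 39 = 181.
Compare {H1, H2, H3}: response time 120 + fixed 61 = 181.
Compare {H2, H3}: response time 131 + fixed 51 = 182.
All other subsets cost ≥ 181. Minimum total cost: 161.

161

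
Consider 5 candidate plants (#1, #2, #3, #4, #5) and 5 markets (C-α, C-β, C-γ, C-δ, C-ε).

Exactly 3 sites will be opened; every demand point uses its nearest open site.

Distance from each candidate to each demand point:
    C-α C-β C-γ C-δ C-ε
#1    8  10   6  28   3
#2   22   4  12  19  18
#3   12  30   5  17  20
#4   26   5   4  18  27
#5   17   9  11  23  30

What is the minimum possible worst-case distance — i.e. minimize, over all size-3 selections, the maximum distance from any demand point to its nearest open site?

Open {#1, #2, #3}.
  Farthest demand point is C-δ at distance 17 (to #3); all others are ≤ 17.
With {#1, #3, #4} the worst case is 17.
With {#1, #3, #5} the worst case is 17.
No size-3 selection achieves below 17.

17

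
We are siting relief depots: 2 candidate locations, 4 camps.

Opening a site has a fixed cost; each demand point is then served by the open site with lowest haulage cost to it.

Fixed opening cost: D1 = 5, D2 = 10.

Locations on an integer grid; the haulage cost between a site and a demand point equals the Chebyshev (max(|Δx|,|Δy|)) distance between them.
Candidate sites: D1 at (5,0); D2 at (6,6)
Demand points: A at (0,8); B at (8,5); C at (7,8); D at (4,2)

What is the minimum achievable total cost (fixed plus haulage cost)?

Open {D2}: assign each demand point to its cheapest open site.
  A→D2 6, B→D2 2, C→D2 2, D→D2 4
  haulage cost 14, fixed 10 → total 24.
Compare {D1, D2}: haulage cost 12 + fixed 15 = 27.
Compare {D1}: haulage cost 23 + fixed 5 = 28.

24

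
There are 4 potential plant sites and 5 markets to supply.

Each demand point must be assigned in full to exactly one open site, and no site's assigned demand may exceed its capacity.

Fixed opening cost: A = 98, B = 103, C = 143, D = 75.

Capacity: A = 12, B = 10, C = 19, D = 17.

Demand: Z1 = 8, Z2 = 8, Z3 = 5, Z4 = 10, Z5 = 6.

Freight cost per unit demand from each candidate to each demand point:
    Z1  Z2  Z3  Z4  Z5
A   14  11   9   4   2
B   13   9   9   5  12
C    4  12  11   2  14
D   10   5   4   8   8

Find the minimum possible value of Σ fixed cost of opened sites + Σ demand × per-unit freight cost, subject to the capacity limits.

440

Open {A, C, D}; cheapest assignment that respects the capacities:
  A (cap 12, load 6): Z5 — cost 6×2 = 12
  C (cap 19, load 18): Z1, Z4 — cost 8×4 + 10×2 = 52
  D (cap 17, load 13): Z2, Z3 — cost 8×5 + 5×4 = 60
  Shipping 124, fixed 316 → total 440.
  Any other capacity-feasible assignment to {A, C, D} ships for at least 124.
Compare {A, B, D}: its best feasible assignment gives total 503.
Compare {B, C, D}: its best feasible assignment gives total 505.
Every other set of open sites that can feasibly serve all demand totals ≥ 503 even under its best assignment. Minimum: 440.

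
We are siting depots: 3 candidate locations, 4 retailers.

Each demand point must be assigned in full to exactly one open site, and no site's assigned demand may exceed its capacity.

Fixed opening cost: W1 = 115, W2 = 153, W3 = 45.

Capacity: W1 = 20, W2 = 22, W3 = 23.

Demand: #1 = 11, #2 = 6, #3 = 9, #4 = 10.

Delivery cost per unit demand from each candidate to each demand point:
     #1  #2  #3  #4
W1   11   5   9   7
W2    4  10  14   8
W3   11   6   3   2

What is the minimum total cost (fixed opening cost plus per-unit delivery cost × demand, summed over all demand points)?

349

Open {W2, W3}; cheapest assignment that respects the capacities:
  W2 (cap 22, load 17): #1, #2 — cost 11×4 + 6×10 = 104
  W3 (cap 23, load 19): #3, #4 — cost 9×3 + 10×2 = 47
  Shipping 151, fixed 198 → total 349.
  Any other capacity-feasible assignment to {W2, W3} ships for at least 151.
Compare {W1, W3}: its best feasible assignment gives total 358.
Compare {W1, W2, W3}: its best feasible assignment gives total 434.
Every other set of open sites that can feasibly serve all demand totals ≥ 358 even under its best assignment. Minimum: 349.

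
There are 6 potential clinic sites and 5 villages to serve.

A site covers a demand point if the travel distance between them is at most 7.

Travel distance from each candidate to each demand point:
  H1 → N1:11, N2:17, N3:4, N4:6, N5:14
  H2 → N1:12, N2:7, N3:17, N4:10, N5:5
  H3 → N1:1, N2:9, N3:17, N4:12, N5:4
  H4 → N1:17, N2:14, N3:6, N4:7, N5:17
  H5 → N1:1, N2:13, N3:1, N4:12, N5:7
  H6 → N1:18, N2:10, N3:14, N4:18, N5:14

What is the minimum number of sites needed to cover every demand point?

Coverage sets (demand points within 7 of each site):
  H1: {N3, N4}
  H2: {N2, N5}
  H3: {N1, N5}
  H4: {N3, N4}
  H5: {N1, N3, N5}
  H6: {}
No 2 sites suffice: every size-2 union leaves at least one demand point uncovered.
But {H1, H2, H3} covers everything, so the minimum is 3.

3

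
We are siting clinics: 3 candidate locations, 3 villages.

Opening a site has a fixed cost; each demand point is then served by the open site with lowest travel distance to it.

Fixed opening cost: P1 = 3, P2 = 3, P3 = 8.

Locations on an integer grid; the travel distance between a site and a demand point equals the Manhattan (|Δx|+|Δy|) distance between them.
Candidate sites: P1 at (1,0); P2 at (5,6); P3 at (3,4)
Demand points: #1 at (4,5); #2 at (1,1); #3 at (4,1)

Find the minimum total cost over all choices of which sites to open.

Open {P1, P2}: assign each demand point to its cheapest open site.
  #1→P2 2, #2→P1 1, #3→P1 4
  travel distance 7, fixed 6 → total 13.
Compare {P1}: travel distance 13 + fixed 3 = 16.
Compare {P1, P3}: travel distance 7 + fixed 11 = 18.
Compare {P3}: travel distance 11 + fixed 8 = 19.
All other subsets cost ≥ 16. Minimum total cost: 13.

13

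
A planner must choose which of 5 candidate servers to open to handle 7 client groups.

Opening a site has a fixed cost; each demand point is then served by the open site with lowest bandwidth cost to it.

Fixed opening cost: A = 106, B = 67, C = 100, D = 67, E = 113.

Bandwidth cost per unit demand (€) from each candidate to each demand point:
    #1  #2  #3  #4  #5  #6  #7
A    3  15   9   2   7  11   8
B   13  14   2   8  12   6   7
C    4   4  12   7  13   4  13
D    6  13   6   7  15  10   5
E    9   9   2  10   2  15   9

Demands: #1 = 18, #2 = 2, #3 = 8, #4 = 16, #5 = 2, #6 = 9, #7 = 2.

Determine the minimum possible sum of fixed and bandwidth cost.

Open {A, B}: assign each demand point to its cheapest open site.
  #1→A 18×3=54, #2→B 2×14=28, #3→B 8×2=16, #4→A 16×2=32, #5→A 2×7=14, #6→B 9×6=54, #7→B 2×7=14
  bandwidth cost 212, fixed 173 → total 385.
Compare {A}: bandwidth cost 317 + fixed 106 = 423.
Compare {A, C}: bandwidth cost 232 + fixed 206 = 438.
Compare {A, B, D}: bandwidth cost 206 + fixed 240 = 446.
All other subsets cost ≥ 423. Minimum total cost: 385.

385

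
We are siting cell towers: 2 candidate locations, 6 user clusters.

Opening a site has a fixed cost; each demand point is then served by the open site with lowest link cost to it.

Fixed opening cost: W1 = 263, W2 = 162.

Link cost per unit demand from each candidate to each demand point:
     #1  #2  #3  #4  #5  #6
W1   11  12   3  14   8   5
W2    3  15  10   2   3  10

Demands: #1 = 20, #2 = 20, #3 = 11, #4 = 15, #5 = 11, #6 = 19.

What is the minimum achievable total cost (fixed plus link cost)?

885

Open {W2}: assign each demand point to its cheapest open site.
  #1→W2 20×3=60, #2→W2 20×15=300, #3→W2 11×10=110, #4→W2 15×2=30, #5→W2 11×3=33, #6→W2 19×10=190
  link cost 723, fixed 162 → total 885.
Compare {W1, W2}: link cost 491 + fixed 425 = 916.
Compare {W1}: link cost 886 + fixed 263 = 1149.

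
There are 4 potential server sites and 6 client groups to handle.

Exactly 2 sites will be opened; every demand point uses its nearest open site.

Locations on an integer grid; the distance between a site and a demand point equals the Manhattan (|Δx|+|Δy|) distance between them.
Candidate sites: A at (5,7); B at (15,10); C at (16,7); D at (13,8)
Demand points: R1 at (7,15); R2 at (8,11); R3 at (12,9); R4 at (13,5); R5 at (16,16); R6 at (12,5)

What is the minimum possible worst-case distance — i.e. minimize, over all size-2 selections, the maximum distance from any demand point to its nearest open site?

10

Open {A, B}.
  Farthest demand point is R1 at distance 10 (to A); all others are ≤ 10.
With {A, C} the worst case is 10.
With {A, D} the worst case is 11.
No size-2 selection achieves below 10.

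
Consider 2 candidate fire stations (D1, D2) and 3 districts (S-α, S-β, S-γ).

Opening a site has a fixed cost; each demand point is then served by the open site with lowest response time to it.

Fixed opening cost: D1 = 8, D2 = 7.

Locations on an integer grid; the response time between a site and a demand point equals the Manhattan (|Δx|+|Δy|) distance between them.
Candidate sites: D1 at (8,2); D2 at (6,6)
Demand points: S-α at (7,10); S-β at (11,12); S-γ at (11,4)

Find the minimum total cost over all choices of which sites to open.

30

Open {D2}: assign each demand point to its cheapest open site.
  S-α→D2 5, S-β→D2 11, S-γ→D2 7
  response time 23, fixed 7 → total 30.
Compare {D1}: response time 27 + fixed 8 = 35.
Compare {D1, D2}: response time 21 + fixed 15 = 36.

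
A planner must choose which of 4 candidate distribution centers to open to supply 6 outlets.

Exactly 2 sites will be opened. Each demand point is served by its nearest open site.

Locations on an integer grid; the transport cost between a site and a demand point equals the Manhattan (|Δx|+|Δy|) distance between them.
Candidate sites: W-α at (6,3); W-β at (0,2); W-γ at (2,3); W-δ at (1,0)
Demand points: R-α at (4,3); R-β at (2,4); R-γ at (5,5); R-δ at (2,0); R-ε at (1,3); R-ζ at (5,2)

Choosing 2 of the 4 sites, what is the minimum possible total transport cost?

12

Open {W-α, W-γ}.
  R-α→W-α 2, R-β→W-γ 1, R-γ→W-α 3, R-δ→W-γ 3, R-ε→W-γ 1, R-ζ→W-α 2  ⇒ total 12.
Compare {W-γ, W-δ}: total 14.
Compare {W-α, W-δ}: total 16.
No size-2 selection does better; minimum is 12.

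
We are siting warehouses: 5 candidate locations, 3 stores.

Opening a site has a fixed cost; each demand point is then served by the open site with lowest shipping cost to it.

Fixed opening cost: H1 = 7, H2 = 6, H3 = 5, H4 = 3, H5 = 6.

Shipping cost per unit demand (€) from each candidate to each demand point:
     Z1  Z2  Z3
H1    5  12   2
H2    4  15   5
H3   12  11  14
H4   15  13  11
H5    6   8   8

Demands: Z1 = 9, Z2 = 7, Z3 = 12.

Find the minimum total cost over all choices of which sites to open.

135

Open {H1, H2, H5}: assign each demand point to its cheapest open site.
  Z1→H2 9×4=36, Z2→H5 7×8=56, Z3→H1 12×2=24
  shipping cost 116, fixed 19 → total 135.
Compare {H1, H5}: shipping cost 125 + fixed 13 = 138.
Compare {H1, H2, H4, H5}: shipping cost 116 + fixed 22 = 138.
Compare {H1, H2, H3, H5}: shipping cost 116 + fixed 24 = 140.
All other subsets cost ≥ 138. Minimum total cost: 135.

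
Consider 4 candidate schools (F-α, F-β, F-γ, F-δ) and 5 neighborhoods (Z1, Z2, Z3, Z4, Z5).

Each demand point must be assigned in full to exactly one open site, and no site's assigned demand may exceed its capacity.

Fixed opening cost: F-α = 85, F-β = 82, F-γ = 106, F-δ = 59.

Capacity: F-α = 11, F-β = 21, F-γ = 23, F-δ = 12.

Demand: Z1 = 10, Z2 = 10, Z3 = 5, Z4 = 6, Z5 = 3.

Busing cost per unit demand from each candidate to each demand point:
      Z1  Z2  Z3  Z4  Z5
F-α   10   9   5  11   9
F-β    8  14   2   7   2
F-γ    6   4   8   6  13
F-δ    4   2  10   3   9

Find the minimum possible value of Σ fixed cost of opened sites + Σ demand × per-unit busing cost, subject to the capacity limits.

Open {F-β, F-γ}; cheapest assignment that respects the capacities:
  F-β (cap 21, load 14): Z3, Z4, Z5 — cost 5×2 + 6×7 + 3×2 = 58
  F-γ (cap 23, load 20): Z1, Z2 — cost 10×6 + 10×4 = 100
  Shipping 158, fixed 188 → total 346.
  Any other capacity-feasible assignment to {F-β, F-γ} ships for at least 158.
Compare {F-γ, F-δ}: its best feasible assignment gives total 372.
Compare {F-β, F-γ, F-δ}: its best feasible assignment gives total 379.
Every other set of open sites that can feasibly serve all demand totals ≥ 372 even under its best assignment. Minimum: 346.

346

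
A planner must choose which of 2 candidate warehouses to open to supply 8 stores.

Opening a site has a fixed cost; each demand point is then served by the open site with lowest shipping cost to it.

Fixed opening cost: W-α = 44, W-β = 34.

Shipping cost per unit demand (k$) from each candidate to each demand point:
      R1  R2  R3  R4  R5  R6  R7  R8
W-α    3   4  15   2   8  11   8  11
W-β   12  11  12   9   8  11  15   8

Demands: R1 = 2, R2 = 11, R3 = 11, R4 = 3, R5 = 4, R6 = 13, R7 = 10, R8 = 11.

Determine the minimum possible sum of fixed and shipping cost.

609

Open {W-α, W-β}: assign each demand point to its cheapest open site.
  R1→W-α 2×3=6, R2→W-α 11×4=44, R3→W-β 11×12=132, R4→W-α 3×2=6, R5→W-α 4×8=32, R6→W-α 13×11=143, R7→W-α 10×8=80, R8→W-β 11×8=88
  shipping cost 531, fixed 78 → total 609.
Compare {W-α}: shipping cost 597 + fixed 44 = 641.
Compare {W-β}: shipping cost 717 + fixed 34 = 751.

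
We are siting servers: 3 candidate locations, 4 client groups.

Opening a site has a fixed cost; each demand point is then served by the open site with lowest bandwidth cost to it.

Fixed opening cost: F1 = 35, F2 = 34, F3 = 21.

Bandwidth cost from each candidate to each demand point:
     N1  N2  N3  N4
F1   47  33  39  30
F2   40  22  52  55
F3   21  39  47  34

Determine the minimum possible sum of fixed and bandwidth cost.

162

Open {F3}: assign each demand point to its cheapest open site.
  N1→F3 21, N2→F3 39, N3→F3 47, N4→F3 34
  bandwidth cost 141, fixed 21 → total 162.
Compare {F1, F3}: bandwidth cost 123 + fixed 56 = 179.
Compare {F2, F3}: bandwidth cost 124 + fixed 55 = 179.
Compare {F1}: bandwidth cost 149 + fixed 35 = 184.
All other subsets cost ≥ 179. Minimum total cost: 162.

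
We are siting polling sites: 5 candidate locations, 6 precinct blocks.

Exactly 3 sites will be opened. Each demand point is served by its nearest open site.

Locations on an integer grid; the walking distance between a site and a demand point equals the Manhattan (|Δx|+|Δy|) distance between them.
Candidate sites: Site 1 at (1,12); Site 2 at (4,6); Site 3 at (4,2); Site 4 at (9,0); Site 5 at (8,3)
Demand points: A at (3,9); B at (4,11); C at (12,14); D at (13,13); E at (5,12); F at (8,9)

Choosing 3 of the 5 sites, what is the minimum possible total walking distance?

Open {Site 1, Site 2, Site 5}.
  A→Site 2 4, B→Site 1 4, C→Site 1 13, D→Site 1 13, E→Site 1 4, F→Site 5 6  ⇒ total 44.
Compare {Site 1, Site 2, Site 3}: total 45.
Compare {Site 1, Site 2, Site 4}: total 45.
No size-3 selection does better; minimum is 44.

44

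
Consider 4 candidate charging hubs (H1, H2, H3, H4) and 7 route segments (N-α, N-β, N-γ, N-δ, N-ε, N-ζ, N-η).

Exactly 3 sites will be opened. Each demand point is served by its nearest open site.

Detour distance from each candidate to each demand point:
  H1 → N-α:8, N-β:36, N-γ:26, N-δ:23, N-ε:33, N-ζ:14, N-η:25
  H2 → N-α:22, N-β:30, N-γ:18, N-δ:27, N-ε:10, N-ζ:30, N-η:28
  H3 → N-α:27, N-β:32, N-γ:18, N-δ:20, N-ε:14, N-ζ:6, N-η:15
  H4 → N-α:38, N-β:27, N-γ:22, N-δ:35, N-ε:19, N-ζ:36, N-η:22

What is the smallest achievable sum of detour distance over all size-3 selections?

107

Open {H1, H2, H3}.
  N-α→H1 8, N-β→H2 30, N-γ→H2 18, N-δ→H3 20, N-ε→H2 10, N-ζ→H3 6, N-η→H3 15  ⇒ total 107.
Compare {H1, H3, H4}: total 108.
Compare {H2, H3, H4}: total 118.
No size-3 selection does better; minimum is 107.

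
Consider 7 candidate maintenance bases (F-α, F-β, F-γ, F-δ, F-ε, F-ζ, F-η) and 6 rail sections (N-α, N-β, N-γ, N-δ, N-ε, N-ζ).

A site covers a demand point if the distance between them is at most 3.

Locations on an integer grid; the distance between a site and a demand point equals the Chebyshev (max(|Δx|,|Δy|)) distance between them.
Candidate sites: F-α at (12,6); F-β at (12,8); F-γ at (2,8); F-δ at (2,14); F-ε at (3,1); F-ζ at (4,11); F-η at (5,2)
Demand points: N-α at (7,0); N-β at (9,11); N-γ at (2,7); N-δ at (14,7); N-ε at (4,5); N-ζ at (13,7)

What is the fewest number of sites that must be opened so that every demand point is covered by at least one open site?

3

Coverage sets (demand points within 3 of each site):
  F-α: {N-δ, N-ζ}
  F-β: {N-β, N-δ, N-ζ}
  F-γ: {N-γ, N-ε}
  F-δ: {}
  F-ε: {}
  F-ζ: {}
  F-η: {N-α, N-ε}
No 2 sites suffice: every size-2 union leaves at least one demand point uncovered.
But {F-β, F-γ, F-η} covers everything, so the minimum is 3.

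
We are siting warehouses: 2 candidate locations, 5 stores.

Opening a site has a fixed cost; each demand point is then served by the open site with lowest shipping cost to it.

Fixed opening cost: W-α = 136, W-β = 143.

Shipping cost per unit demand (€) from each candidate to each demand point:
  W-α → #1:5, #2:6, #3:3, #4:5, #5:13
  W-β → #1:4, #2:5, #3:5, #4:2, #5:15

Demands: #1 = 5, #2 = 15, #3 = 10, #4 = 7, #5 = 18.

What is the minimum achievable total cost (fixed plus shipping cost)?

550

Open {W-α}: assign each demand point to its cheapest open site.
  #1→W-α 5×5=25, #2→W-α 15×6=90, #3→W-α 10×3=30, #4→W-α 7×5=35, #5→W-α 18×13=234
  shipping cost 414, fixed 136 → total 550.
Compare {W-β}: shipping cost 429 + fixed 143 = 572.
Compare {W-α, W-β}: shipping cost 373 + fixed 279 = 652.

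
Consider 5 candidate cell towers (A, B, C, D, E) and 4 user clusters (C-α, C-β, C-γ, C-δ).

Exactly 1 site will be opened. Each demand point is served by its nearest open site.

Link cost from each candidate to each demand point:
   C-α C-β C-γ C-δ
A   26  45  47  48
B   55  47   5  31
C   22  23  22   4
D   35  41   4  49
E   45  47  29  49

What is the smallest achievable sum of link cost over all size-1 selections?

Open {C}.
  C-α→C 22, C-β→C 23, C-γ→C 22, C-δ→C 4  ⇒ total 71.
Compare {D}: total 129.
Compare {B}: total 138.
No size-1 selection does better; minimum is 71.

71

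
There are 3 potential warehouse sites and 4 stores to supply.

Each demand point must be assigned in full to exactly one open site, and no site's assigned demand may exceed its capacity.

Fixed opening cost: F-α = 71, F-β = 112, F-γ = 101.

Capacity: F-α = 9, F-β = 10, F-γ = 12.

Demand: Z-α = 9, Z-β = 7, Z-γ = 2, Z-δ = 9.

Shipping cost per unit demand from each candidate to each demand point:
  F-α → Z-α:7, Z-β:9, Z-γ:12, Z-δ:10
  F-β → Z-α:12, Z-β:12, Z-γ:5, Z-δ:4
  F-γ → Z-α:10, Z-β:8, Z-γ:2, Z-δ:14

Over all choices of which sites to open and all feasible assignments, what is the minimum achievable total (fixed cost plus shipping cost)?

443

Open {F-α, F-β, F-γ}; cheapest assignment that respects the capacities:
  F-α (cap 9, load 9): Z-α — cost 9×7 = 63
  F-β (cap 10, load 9): Z-δ — cost 9×4 = 36
  F-γ (cap 12, load 9): Z-β, Z-γ — cost 7×8 + 2×2 = 60
  Shipping 159, fixed 284 → total 443.
  Any other capacity-feasible assignment to {F-α, F-β, F-γ} ships for at least 159.
Total demand is 27 and no other set of sites has combined capacity ≥ 27, so {F-α, F-β, F-γ} is the only feasible choice of open sites. Minimum: 443.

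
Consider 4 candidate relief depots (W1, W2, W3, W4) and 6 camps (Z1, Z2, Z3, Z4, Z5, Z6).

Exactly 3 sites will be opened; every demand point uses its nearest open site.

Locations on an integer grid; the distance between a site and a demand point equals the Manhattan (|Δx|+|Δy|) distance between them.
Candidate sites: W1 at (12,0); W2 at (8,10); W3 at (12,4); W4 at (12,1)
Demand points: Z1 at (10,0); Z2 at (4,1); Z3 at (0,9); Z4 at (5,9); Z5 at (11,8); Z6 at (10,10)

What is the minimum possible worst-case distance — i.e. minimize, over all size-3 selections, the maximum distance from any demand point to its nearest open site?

9

Open {W1, W2, W3}.
  Farthest demand point is Z2 at distance 9 (to W1); all others are ≤ 9.
With {W1, W2, W4} the worst case is 9.
With {W2, W3, W4} the worst case is 9.
No size-3 selection achieves below 9.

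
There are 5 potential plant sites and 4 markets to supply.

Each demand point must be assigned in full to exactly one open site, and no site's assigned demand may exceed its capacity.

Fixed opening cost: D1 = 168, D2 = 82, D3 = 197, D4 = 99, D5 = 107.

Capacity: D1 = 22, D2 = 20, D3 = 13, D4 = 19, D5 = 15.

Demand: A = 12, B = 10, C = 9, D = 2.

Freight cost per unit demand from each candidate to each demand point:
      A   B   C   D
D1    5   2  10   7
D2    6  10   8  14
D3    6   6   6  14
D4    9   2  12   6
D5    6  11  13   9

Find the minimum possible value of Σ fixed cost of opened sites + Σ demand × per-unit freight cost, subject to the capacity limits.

Open {D2, D4}; cheapest assignment that respects the capacities:
  D2 (cap 20, load 14): A, D — cost 12×6 + 2×14 = 100
  D4 (cap 19, load 19): B, C — cost 10×2 + 9×12 = 128
  Shipping 228, fixed 181 → total 409.
  Any other capacity-feasible assignment to {D2, D4} ships for at least 228.
Compare {D4, D5}: its best feasible assignment gives total 424.
Compare {D1, D2}: its best feasible assignment gives total 430.
Every other set of open sites that can feasibly serve all demand totals ≥ 424 even under its best assignment. Minimum: 409.

409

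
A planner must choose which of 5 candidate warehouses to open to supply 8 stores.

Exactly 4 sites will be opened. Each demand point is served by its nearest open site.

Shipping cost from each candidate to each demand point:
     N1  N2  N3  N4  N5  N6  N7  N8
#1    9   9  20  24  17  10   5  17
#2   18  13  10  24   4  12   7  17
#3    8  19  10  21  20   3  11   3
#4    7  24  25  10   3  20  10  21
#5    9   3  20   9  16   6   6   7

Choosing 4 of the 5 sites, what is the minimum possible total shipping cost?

Open {#1, #3, #4, #5}.
  N1→#4 7, N2→#5 3, N3→#3 10, N4→#5 9, N5→#4 3, N6→#3 3, N7→#1 5, N8→#3 3  ⇒ total 43.
Compare {#2, #3, #4, #5}: total 44.
Compare {#1, #2, #3, #5}: total 45.
No size-4 selection does better; minimum is 43.

43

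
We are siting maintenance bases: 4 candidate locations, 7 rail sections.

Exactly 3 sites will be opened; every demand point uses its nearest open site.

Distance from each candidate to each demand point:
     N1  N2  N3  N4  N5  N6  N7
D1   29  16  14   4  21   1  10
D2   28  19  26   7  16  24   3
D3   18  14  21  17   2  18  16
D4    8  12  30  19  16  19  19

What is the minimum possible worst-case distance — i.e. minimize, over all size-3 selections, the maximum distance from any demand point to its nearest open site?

14

Open {D1, D3, D4}.
  Farthest demand point is N3 at distance 14 (to D1); all others are ≤ 14.
With {D1, D2, D4} the worst case is 16.
With {D1, D2, D3} the worst case is 18.
No size-3 selection achieves below 14.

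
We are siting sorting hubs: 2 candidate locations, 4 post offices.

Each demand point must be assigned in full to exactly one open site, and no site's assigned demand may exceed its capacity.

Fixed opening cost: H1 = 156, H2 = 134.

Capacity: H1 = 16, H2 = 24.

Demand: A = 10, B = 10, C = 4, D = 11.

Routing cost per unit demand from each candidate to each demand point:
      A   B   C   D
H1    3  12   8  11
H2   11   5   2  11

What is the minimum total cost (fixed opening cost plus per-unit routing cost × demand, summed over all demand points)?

Open {H1, H2}; cheapest assignment that respects the capacities:
  H1 (cap 16, load 14): A, C — cost 10×3 + 4×8 = 62
  H2 (cap 24, load 21): B, D — cost 10×5 + 11×11 = 171
  Shipping 233, fixed 290 → total 523.
  Any other capacity-feasible assignment to {H1, H2} ships for at least 233.
Total demand is 35 and no other set of sites has combined capacity ≥ 35, so {H1, H2} is the only feasible choice of open sites. Minimum: 523.

523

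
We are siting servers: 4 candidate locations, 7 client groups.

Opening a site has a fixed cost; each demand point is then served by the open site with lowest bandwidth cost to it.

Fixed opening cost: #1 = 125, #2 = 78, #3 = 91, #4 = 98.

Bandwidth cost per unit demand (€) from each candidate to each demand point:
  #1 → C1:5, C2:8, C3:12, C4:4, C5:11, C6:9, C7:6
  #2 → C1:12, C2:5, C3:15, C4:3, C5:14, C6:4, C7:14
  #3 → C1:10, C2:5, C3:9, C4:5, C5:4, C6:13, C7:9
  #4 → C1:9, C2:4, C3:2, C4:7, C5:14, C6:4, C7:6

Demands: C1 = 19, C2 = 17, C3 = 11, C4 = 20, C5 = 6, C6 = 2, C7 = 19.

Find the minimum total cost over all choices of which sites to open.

676

Open {#1, #4}: assign each demand point to its cheapest open site.
  C1→#1 19×5=95, C2→#4 17×4=68, C3→#4 11×2=22, C4→#1 20×4=80, C5→#1 6×11=66, C6→#4 2×4=8, C7→#1 19×6=114
  bandwidth cost 453, fixed 223 → total 676.
Compare {#3, #4}: bandwidth cost 507 + fixed 189 = 696.
Compare {#2, #4}: bandwidth cost 527 + fixed 176 = 703.
Compare {#4}: bandwidth cost 607 + fixed 98 = 705.
All other subsets cost ≥ 696. Minimum total cost: 676.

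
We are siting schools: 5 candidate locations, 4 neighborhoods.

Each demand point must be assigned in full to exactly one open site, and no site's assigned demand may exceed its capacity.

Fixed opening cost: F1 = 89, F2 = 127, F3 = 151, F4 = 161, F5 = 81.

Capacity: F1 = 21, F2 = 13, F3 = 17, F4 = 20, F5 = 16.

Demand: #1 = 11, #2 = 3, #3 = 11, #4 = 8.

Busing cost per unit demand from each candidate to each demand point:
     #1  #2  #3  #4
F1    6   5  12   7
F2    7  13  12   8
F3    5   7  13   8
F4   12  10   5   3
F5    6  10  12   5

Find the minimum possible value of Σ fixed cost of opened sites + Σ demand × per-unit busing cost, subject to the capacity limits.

Open {F1, F4}; cheapest assignment that respects the capacities:
  F1 (cap 21, load 14): #1, #2 — cost 11×6 + 3×5 = 81
  F4 (cap 20, load 19): #3, #4 — cost 11×5 + 8×3 = 79
  Shipping 160, fixed 250 → total 410.
  Any other capacity-feasible assignment to {F1, F4} ships for at least 160.
Compare {F4, F5}: its best feasible assignment gives total 417.
Compare {F1, F5}: its best feasible assignment gives total 454.
Every other set of open sites that can feasibly serve all demand totals ≥ 417 even under its best assignment. Minimum: 410.

410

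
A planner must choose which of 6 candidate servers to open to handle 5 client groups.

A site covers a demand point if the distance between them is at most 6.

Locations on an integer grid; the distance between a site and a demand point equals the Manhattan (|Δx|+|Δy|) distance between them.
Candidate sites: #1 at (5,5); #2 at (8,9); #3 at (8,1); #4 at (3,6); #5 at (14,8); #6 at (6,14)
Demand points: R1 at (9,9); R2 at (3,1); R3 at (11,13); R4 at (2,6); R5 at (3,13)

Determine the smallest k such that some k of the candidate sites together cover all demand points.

3

Coverage sets (demand points within 6 of each site):
  #1: {R2, R4}
  #2: {R1}
  #3: {R2}
  #4: {R2, R4}
  #5: {R1}
  #6: {R3, R5}
No 2 sites suffice: every size-2 union leaves at least one demand point uncovered.
But {#1, #2, #6} covers everything, so the minimum is 3.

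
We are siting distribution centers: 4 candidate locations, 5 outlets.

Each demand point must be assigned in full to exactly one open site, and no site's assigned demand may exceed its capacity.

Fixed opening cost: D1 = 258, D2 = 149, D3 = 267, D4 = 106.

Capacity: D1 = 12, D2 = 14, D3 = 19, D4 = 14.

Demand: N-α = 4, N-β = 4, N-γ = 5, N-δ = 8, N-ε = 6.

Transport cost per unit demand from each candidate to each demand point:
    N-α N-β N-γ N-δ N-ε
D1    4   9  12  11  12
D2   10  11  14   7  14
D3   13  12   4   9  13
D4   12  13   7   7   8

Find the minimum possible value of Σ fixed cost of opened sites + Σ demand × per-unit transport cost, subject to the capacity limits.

Open {D2, D4}; cheapest assignment that respects the capacities:
  D2 (cap 14, load 13): N-α, N-β, N-γ — cost 4×10 + 4×11 + 5×14 = 154
  D4 (cap 14, load 14): N-δ, N-ε — cost 8×7 + 6×8 = 104
  Shipping 258, fixed 255 → total 513.
  Any other capacity-feasible assignment to {D2, D4} ships for at least 258.
Compare {D3, D4}: its best feasible assignment gives total 597.
Compare {D2, D3}: its best feasible assignment gives total 658.
Every other set of open sites that can feasibly serve all demand totals ≥ 597 even under its best assignment. Minimum: 513.

513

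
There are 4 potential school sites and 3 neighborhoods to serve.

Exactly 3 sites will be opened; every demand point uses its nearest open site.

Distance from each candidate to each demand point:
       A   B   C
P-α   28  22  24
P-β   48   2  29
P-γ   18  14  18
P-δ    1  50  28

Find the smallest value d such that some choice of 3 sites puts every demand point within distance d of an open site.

Open {P-α, P-β, P-γ}.
  Farthest demand point is A at distance 18 (to P-γ); all others are ≤ 18.
With {P-α, P-γ, P-δ} the worst case is 18.
With {P-β, P-γ, P-δ} the worst case is 18.
No size-3 selection achieves below 18.

18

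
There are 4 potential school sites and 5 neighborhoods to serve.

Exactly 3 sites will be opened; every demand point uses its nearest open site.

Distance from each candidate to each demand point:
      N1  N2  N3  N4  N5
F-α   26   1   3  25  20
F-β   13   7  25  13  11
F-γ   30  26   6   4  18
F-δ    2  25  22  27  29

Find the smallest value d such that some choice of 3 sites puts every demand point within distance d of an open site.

Open {F-β, F-γ, F-δ}.
  Farthest demand point is N5 at distance 11 (to F-β); all others are ≤ 11.
With {F-α, F-β, F-γ} the worst case is 13.
With {F-α, F-β, F-δ} the worst case is 13.
No size-3 selection achieves below 11.

11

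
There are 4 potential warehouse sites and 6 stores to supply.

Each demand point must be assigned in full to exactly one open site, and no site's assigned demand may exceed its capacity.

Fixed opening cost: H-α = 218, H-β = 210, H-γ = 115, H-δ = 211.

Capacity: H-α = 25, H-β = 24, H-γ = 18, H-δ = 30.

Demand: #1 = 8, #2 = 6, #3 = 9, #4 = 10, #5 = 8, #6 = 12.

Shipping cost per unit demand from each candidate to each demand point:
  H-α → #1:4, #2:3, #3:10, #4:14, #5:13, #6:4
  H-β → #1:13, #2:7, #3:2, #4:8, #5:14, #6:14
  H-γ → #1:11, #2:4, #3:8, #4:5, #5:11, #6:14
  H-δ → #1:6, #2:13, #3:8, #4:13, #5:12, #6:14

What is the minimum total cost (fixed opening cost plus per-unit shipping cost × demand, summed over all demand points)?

821

Open {H-α, H-β, H-γ}; cheapest assignment that respects the capacities:
  H-α (cap 25, load 20): #1, #6 — cost 8×4 + 12×4 = 80
  H-β (cap 24, load 15): #2, #3 — cost 6×7 + 9×2 = 60
  H-γ (cap 18, load 18): #4, #5 — cost 10×5 + 8×11 = 138
  Shipping 278, fixed 543 → total 821.
  Any other capacity-feasible assignment to {H-α, H-β, H-γ} ships for at least 278.
Compare {H-α, H-γ, H-δ}: its best feasible assignment gives total 866.
Compare {H-β, H-δ}: its best feasible assignment gives total 939.
Every other set of open sites that can feasibly serve all demand totals ≥ 866 even under its best assignment. Minimum: 821.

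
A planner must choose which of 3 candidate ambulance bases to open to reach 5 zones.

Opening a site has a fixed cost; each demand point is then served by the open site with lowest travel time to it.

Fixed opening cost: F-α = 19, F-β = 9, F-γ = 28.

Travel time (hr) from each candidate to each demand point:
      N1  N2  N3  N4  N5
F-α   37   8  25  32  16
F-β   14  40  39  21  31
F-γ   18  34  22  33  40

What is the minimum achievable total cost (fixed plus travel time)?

Open {F-α, F-β}: assign each demand point to its cheapest open site.
  N1→F-β 14, N2→F-α 8, N3→F-α 25, N4→F-β 21, N5→F-α 16
  travel time 84, fixed 28 → total 112.
Compare {F-α}: travel time 118 + fixed 19 = 137.
Compare {F-α, F-β, F-γ}: travel time 81 + fixed 56 = 137.
Compare {F-α, F-γ}: travel time 96 + fixed 47 = 143.
All other subsets cost ≥ 137. Minimum total cost: 112.

112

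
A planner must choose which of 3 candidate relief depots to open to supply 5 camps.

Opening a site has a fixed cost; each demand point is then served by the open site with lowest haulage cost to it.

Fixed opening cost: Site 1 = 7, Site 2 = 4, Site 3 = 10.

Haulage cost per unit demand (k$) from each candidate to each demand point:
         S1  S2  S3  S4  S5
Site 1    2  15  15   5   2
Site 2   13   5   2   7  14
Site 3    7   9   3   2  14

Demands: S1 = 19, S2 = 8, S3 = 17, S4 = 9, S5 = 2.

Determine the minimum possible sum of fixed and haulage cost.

Open {Site 1, Site 2, Site 3}: assign each demand point to its cheapest open site.
  S1→Site 1 19×2=38, S2→Site 2 8×5=40, S3→Site 2 17×2=34, S4→Site 3 9×2=18, S5→Site 1 2×2=4
  haulage cost 134, fixed 21 → total 155.
Compare {Site 1, Site 2}: haulage cost 161 + fixed 11 = 172.
Compare {Site 1, Site 3}: haulage cost 183 + fixed 17 = 200.
Compare {Site 2, Site 3}: haulage cost 253 + fixed 14 = 267.
All other subsets cost ≥ 172. Minimum total cost: 155.

155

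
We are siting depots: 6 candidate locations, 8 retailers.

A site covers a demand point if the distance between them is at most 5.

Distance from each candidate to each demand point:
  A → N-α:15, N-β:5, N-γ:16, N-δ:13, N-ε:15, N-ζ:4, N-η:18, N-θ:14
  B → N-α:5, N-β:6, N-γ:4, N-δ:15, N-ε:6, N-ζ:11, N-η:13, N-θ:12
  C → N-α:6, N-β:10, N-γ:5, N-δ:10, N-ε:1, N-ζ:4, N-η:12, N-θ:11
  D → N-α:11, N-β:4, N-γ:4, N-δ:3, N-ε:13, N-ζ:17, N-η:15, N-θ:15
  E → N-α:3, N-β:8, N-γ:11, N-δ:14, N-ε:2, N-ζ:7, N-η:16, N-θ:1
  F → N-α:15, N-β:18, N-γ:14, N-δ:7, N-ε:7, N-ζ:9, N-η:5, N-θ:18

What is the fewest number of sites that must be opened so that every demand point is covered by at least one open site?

Coverage sets (demand points within 5 of each site):
  A: {N-β, N-ζ}
  B: {N-α, N-γ}
  C: {N-γ, N-ε, N-ζ}
  D: {N-β, N-γ, N-δ}
  E: {N-α, N-ε, N-θ}
  F: {N-η}
No 3 sites suffice: every size-3 union leaves at least one demand point uncovered.
But {A, D, E, F} covers everything, so the minimum is 4.

4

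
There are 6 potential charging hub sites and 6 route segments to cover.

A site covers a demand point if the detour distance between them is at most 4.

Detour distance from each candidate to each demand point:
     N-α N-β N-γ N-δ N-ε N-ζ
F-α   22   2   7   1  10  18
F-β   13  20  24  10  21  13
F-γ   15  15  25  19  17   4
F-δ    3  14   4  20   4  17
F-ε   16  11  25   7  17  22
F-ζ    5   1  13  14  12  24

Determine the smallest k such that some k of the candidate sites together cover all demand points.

3

Coverage sets (demand points within 4 of each site):
  F-α: {N-β, N-δ}
  F-β: {}
  F-γ: {N-ζ}
  F-δ: {N-α, N-γ, N-ε}
  F-ε: {}
  F-ζ: {N-β}
No 2 sites suffice: every size-2 union leaves at least one demand point uncovered.
But {F-α, F-γ, F-δ} covers everything, so the minimum is 3.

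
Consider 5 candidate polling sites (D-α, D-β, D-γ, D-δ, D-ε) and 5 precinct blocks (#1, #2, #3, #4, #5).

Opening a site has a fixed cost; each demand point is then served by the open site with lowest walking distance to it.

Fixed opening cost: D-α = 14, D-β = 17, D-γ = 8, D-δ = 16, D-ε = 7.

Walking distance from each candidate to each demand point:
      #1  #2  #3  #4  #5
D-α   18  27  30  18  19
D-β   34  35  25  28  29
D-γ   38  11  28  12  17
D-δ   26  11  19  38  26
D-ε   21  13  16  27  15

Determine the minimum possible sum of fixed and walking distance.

90

Open {D-γ, D-ε}: assign each demand point to its cheapest open site.
  #1→D-ε 21, #2→D-γ 11, #3→D-ε 16, #4→D-γ 12, #5→D-ε 15
  walking distance 75, fixed 15 → total 90.
Compare {D-ε}: walking distance 92 + fixed 7 = 99.
Compare {D-α, D-ε}: walking distance 80 + fixed 21 = 101.
Compare {D-α, D-γ, D-ε}: walking distance 72 + fixed 29 = 101.
All other subsets cost ≥ 99. Minimum total cost: 90.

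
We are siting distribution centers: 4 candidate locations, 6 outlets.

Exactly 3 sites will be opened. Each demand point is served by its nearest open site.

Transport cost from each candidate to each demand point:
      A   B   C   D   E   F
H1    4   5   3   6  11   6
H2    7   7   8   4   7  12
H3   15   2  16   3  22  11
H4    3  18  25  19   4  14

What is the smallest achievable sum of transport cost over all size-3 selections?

21

Open {H1, H3, H4}.
  A→H4 3, B→H3 2, C→H1 3, D→H3 3, E→H4 4, F→H1 6  ⇒ total 21.
Compare {H1, H2, H3}: total 25.
Compare {H1, H2, H4}: total 25.
No size-3 selection does better; minimum is 21.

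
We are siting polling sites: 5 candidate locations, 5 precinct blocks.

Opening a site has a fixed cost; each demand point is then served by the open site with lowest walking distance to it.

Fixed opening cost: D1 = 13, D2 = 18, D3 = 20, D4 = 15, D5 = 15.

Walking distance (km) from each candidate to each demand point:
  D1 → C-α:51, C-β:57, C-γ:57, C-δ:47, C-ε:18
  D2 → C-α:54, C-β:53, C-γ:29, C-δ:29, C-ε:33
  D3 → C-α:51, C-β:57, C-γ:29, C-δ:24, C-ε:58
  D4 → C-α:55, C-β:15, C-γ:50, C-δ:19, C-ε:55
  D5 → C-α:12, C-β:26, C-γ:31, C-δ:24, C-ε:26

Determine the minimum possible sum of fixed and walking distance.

133

Open {D4, D5}: assign each demand point to its cheapest open site.
  C-α→D5 12, C-β→D4 15, C-γ→D5 31, C-δ→D4 19, C-ε→D5 26
  walking distance 103, fixed 30 → total 133.
Compare {D5}: walking distance 119 + fixed 15 = 134.
Compare {D1, D4, D5}: walking distance 95 + fixed 43 = 138.
Compare {D1, D5}: walking distance 111 + fixed 28 = 139.
All other subsets cost ≥ 134. Minimum total cost: 133.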